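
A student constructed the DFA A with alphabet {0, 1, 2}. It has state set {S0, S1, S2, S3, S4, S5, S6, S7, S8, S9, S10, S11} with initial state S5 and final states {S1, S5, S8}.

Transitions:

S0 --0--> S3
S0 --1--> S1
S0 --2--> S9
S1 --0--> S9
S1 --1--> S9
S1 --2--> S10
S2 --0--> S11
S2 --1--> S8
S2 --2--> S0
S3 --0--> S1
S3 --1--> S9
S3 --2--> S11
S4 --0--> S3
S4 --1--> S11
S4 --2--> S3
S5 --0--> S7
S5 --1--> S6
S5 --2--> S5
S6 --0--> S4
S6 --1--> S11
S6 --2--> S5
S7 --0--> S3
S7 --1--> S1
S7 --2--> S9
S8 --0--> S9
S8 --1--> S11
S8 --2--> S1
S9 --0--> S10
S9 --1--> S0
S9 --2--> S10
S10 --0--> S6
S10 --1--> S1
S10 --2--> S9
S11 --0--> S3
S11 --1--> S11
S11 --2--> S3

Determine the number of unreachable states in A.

2

No path from S5 leads to S2, S8; the other 10 states are all reachable.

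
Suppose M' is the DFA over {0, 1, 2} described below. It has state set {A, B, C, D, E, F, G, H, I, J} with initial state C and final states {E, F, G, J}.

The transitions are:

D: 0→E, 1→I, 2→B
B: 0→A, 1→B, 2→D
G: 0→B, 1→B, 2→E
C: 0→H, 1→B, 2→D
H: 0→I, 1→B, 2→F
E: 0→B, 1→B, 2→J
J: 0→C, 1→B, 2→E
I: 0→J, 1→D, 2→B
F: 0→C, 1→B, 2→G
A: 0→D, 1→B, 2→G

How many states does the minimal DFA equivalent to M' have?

4

Every state is reachable, so we keep all 10.
Start with accepting vs non-accepting: {E,F,G,J} | {A,B,C,D,H,I}.
Split {A,B,C,D,H,I} by δ(·,0) → {A,B,C,H} and {D,I}.
On input 0, block {A,B,C,H} splits into {A,H} and {B,C}.
Stable partition: {E,F,G,J} | {A,H} | {D,I} | {B,C} — 4 equivalence classes.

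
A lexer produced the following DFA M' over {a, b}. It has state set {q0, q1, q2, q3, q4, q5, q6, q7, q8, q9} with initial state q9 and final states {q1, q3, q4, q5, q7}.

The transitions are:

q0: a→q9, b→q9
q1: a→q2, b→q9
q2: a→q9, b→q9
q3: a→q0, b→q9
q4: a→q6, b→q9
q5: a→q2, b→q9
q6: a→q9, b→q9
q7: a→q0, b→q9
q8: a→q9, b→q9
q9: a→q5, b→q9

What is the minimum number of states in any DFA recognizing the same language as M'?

Reachable states from the start: {q2,q5,q9}. Unreachable: {q0,q1,q3,q4,q6,q7,q8} — drop them.
P0 = {q5} | {q2,q9}.
Refine {q2,q9} on symbol a: members go to different blocks, giving {q2} and {q9}.
The partition is now stable with 3 blocks: {q5} | {q2} | {q9}.

3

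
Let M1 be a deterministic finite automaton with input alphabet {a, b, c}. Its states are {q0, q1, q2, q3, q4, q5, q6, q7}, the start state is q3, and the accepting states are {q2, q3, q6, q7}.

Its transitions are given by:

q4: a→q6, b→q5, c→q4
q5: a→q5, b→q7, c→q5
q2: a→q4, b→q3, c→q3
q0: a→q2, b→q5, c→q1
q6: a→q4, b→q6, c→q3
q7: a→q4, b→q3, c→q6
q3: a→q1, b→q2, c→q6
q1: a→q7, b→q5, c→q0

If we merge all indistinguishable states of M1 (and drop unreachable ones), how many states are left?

Every state is reachable, so we keep all 8.
P0 = {q2,q3,q6,q7} | {q0,q1,q4,q5}.
Refine {q0,q1,q4,q5} on symbol a: members go to different blocks, giving {q0,q1,q4} and {q5}.
No further refinement is possible. Final partition (3 blocks): {q2,q3,q6,q7} | {q0,q1,q4} | {q5}.

3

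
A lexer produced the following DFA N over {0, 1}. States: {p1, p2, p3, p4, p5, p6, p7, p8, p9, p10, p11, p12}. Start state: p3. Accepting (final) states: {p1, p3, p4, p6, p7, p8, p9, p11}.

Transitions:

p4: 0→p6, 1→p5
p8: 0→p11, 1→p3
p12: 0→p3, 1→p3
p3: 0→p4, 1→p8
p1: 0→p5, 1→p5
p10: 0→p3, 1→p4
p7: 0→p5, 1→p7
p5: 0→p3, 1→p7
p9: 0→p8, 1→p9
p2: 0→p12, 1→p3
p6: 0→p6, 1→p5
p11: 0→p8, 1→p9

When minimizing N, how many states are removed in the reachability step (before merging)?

BFS from p3 reaches {p3, p4, p5, p6, p7, p8, p9, p11}; the 4 state(s) p1, p2, p10, p12 are never visited.

4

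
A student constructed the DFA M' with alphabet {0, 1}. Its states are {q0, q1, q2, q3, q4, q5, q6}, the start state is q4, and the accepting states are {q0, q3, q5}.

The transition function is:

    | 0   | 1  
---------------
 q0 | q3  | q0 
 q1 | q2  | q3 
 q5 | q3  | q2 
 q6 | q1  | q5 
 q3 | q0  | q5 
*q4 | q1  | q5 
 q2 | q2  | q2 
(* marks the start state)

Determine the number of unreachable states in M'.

1

No path from q4 leads to q6; the other 6 states are all reachable.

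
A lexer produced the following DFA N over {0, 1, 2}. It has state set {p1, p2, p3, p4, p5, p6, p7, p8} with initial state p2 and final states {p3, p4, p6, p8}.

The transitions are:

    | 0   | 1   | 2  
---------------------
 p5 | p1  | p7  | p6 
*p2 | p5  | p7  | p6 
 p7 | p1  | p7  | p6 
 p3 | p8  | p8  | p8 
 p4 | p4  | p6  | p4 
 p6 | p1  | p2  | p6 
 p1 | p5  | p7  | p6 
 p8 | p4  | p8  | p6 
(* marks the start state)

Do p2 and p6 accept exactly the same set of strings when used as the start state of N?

No

First remove the unreachable states {p3,p4,p8}; 5 states remain.
Initial partition by acceptance: {p6} | {p1,p2,p5,p7}.
The partition is now stable with 2 blocks: {p6} | {p1,p2,p5,p7}.
p2 and p6 end up in different blocks, so they are distinguishable. For instance, the string 'ε' is accepted from only p6.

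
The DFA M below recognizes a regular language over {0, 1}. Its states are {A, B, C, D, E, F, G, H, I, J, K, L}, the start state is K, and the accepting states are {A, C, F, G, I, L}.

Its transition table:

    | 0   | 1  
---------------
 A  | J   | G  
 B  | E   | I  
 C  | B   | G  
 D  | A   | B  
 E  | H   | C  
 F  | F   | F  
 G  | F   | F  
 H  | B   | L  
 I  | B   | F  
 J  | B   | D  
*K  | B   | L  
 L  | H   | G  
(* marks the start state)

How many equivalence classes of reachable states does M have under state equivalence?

Reachable states from the start: {B,C,E,F,G,H,I,K,L}. Unreachable: {A,D,J} — drop them.
Start with accepting vs non-accepting: {C,F,G,I,L} | {B,E,H,K}.
Split {C,F,G,I,L} by δ(·,0) → {C,I,L} and {F,G}.
The partition is now stable with 3 blocks: {C,I,L} | {B,E,H,K} | {F,G}.

3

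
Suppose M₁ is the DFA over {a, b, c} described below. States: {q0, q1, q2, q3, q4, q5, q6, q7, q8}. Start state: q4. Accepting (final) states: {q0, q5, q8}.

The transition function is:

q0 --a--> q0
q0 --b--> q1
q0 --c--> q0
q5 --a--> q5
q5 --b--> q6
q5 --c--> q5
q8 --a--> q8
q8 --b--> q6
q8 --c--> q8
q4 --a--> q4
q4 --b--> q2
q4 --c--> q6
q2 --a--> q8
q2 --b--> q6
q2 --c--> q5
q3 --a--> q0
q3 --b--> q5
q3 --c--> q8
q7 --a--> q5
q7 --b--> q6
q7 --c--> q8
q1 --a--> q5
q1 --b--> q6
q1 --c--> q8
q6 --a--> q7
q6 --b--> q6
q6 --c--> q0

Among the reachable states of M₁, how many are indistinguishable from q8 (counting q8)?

Reachable states from the start: {q0,q1,q2,q4,q5,q6,q7,q8}. Unreachable: {q3} — drop them.
Start with accepting vs non-accepting: {q0,q5,q8} | {q1,q2,q4,q6,q7}.
Split {q1,q2,q4,q6,q7} by δ(·,a) → {q1,q2,q7} and {q4,q6}.
On input b, block {q0,q5,q8} splits into {q5,q8} and {q0}.
On input a, block {q4,q6} splits into {q4} and {q6}.
Stable partition: {q5,q8} | {q1,q2,q7} | {q4} | {q0} | {q6} — 5 equivalence classes.
State q8 belongs to the block {q5,q8}, which has 2 states.

2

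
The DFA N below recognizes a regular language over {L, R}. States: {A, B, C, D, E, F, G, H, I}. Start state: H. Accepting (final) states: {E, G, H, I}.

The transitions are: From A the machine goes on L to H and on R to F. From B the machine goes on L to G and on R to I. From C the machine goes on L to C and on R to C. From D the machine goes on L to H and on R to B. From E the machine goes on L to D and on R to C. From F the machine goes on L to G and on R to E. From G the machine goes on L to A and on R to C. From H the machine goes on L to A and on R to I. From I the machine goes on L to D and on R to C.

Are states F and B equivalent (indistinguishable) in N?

Yes

All states are reachable from the start state.
Start with accepting vs non-accepting: {E,G,H,I} | {A,B,C,D,F}.
Split {E,G,H,I} by δ(·,R) → {E,G,I} and {H}.
Refine {A,B,C,D,F} on symbol L: members go to different blocks, giving {A,D} and {B,F} and {C}.
Stable partition: {E,G,I} | {A,D} | {H} | {B,F} | {C} — 5 equivalence classes.
F and B lie in the same block of the stable partition, so they are equivalent — no string distinguishes them.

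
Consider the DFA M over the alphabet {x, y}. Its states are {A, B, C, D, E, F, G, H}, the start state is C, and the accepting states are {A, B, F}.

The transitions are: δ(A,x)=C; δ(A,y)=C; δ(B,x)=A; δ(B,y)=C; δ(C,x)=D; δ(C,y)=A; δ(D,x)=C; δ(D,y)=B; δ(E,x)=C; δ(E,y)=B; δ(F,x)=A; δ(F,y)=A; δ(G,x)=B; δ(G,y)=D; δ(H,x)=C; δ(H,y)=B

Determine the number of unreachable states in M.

No path from C leads to E, F, G, H; the other 4 states are all reachable.

4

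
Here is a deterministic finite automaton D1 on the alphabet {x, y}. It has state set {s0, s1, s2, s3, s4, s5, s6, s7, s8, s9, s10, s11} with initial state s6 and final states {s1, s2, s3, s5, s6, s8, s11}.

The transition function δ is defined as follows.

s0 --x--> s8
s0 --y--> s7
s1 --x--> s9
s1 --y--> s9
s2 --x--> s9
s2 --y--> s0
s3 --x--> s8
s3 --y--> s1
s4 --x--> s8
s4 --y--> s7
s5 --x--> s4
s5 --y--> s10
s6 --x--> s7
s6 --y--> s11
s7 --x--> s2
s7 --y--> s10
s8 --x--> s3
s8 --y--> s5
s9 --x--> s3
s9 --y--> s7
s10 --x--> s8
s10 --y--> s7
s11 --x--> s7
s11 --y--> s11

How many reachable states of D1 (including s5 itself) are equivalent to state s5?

3

All states are reachable from the start state.
Initial partition by acceptance: {s1,s2,s3,s5,s6,s8,s11} | {s0,s4,s7,s9,s10}.
Split {s1,s2,s3,s5,s6,s8,s11} by δ(·,x) → {s1,s2,s5,s6,s11} and {s3,s8}.
Split {s1,s2,s5,s6,s11} by δ(·,y) → {s1,s2,s5} and {s6,s11}.
Refine {s0,s4,s7,s9,s10} on symbol x: members go to different blocks, giving {s0,s4,s9,s10} and {s7}.
The partition is now stable with 5 blocks: {s1,s2,s5} | {s0,s4,s9,s10} | {s3,s8} | {s6,s11} | {s7}.
State s5 belongs to the block {s1,s2,s5}, which has 3 states.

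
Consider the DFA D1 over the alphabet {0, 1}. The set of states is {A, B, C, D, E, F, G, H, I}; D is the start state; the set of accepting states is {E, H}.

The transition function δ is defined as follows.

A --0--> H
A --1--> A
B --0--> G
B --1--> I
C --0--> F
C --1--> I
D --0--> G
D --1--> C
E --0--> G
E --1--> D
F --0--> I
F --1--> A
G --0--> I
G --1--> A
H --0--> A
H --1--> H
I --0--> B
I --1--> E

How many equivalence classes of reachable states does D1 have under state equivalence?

Every state is reachable, so we keep all 9.
Initial partition by acceptance: {E,H} | {A,B,C,D,F,G,I}.
Refine {E,H} on symbol 1: members go to different blocks, giving {E} and {H}.
Refine {A,B,C,D,F,G,I} on symbol 0: members go to different blocks, giving {B,C,D,F,G,I} and {A}.
On input 1, block {B,C,D,F,G,I} splits into {B,C,D} and {F,G} and {I}.
Refine {B,C,D} on symbol 1: members go to different blocks, giving {B,C} and {D}.
Stable partition: {E} | {B,C} | {H} | {A} | {F,G} | {I} | {D} — 7 equivalence classes.

7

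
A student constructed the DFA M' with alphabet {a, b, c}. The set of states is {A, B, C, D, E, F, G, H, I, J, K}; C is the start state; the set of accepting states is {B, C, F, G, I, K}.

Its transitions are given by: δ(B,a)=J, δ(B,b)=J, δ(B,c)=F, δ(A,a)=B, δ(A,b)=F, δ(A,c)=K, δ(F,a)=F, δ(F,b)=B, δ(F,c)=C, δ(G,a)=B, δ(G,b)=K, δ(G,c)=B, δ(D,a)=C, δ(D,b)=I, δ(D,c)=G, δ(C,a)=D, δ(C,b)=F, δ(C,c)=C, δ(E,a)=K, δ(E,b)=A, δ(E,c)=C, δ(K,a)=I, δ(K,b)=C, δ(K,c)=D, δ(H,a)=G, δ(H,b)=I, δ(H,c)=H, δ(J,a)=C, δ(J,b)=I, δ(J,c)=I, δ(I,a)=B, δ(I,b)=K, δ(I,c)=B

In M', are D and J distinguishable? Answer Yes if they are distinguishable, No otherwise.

Reachable states from the start: {B,C,D,F,G,I,J,K}. Unreachable: {A,E,H} — drop them.
Start with accepting vs non-accepting: {B,C,F,G,I,K} | {D,J}.
Refine {B,C,F,G,I,K} on symbol a: members go to different blocks, giving {F,G,I,K} and {B,C}.
Refine {F,G,I,K} on symbol a: members go to different blocks, giving {F,K} and {G,I}.
On input a, block {F,K} splits into {F} and {K}.
Refine {B,C} on symbol b: members go to different blocks, giving {B} and {C}.
Stable partition: {F} | {D,J} | {B} | {G,I} | {K} | {C} — 6 equivalence classes.
D and J lie in the same block of the stable partition, so they are equivalent — no string distinguishes them.

No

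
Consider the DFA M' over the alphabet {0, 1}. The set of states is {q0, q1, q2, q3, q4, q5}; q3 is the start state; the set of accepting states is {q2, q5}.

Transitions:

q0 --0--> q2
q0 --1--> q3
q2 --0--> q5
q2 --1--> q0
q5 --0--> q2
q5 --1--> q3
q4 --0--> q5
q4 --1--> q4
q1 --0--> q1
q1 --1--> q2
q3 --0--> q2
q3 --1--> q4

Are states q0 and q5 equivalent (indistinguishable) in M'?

First remove the unreachable states {q1}; 5 states remain.
Initial partition by acceptance: {q2,q5} | {q0,q3,q4}.
No further refinement is possible. Final partition (2 blocks): {q2,q5} | {q0,q3,q4}.
q0 and q5 end up in different blocks, so they are distinguishable. For instance, the string 'ε' is accepted from only q5.

No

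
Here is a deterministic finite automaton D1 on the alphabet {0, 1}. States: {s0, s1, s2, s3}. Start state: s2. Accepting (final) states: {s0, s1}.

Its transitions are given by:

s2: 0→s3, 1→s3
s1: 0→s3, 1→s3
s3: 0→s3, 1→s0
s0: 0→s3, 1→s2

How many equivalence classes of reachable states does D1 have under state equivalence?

3

States {s1} cannot be reached from the start state, so discard them.
Initial partition by acceptance: {s0} | {s2,s3}.
Refine {s2,s3} on symbol 1: members go to different blocks, giving {s2} and {s3}.
Stable partition: {s0} | {s2} | {s3} — 3 equivalence classes.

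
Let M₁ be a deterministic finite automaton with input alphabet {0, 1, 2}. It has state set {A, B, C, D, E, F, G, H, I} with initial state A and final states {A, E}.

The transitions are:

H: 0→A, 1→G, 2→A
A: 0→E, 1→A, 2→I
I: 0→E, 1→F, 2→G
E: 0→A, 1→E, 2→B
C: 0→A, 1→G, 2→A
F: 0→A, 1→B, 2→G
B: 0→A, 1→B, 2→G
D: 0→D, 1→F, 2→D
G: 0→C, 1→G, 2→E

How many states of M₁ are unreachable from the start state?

2

BFS from A reaches {A, B, C, E, F, G, I}; the 2 state(s) D, H are never visited.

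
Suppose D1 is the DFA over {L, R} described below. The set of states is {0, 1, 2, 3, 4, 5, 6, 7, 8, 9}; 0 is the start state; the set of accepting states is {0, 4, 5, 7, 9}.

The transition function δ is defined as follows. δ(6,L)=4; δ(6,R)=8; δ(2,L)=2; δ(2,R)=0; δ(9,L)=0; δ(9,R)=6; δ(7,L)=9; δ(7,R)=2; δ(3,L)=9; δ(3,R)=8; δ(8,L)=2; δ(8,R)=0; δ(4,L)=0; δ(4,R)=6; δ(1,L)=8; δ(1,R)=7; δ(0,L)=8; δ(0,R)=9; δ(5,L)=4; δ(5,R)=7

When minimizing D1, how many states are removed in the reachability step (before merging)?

No path from 0 leads to 1, 3, 5, 7; the other 6 states are all reachable.

4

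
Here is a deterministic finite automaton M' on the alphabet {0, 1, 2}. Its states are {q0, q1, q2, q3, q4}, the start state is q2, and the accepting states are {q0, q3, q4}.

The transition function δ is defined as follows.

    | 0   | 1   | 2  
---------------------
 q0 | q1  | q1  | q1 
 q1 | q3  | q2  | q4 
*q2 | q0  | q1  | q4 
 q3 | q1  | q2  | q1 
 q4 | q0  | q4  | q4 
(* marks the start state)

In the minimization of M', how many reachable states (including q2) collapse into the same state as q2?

2

Initial partition by acceptance: {q0,q3,q4} | {q1,q2}.
On input 0, block {q0,q3,q4} splits into {q0,q3} and {q4}.
Stable partition: {q0,q3} | {q1,q2} | {q4} — 3 equivalence classes.
State q2 belongs to the block {q1,q2}, which has 2 states.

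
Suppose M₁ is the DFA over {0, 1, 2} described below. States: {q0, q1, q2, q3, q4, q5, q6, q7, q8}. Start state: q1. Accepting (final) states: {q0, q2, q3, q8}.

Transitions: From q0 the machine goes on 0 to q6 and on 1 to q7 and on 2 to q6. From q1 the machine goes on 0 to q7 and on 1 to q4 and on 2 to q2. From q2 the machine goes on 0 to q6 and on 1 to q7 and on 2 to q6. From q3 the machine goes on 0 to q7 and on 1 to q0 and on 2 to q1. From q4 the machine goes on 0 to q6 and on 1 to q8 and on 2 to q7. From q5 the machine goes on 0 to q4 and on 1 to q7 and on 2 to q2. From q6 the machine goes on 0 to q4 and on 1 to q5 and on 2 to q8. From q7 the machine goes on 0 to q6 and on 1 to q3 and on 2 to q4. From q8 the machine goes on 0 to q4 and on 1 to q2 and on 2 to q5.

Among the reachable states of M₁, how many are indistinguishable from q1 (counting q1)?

Every state is reachable, so we keep all 9.
Start with accepting vs non-accepting: {q0,q2,q3,q8} | {q1,q4,q5,q6,q7}.
On input 1, block {q0,q2,q3,q8} splits into {q0,q2} and {q3,q8}.
Split {q1,q4,q5,q6,q7} by δ(·,1) → {q1,q5,q6} and {q4,q7}.
Split {q1,q5,q6} by δ(·,1) → {q1,q5} and {q6}.
No further refinement is possible. Final partition (5 blocks): {q0,q2} | {q1,q5} | {q3,q8} | {q4,q7} | {q6}.
The equivalence class containing q1 is {q1,q5}, of size 2.

2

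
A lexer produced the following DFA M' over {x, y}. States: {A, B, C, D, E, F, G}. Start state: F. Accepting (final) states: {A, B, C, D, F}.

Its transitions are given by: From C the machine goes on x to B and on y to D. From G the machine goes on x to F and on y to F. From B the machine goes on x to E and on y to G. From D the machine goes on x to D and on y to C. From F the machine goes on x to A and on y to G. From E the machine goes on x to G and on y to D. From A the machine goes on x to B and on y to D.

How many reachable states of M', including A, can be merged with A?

2

Initial partition by acceptance: {A,B,C,D,F} | {E,G}.
Split {A,B,C,D,F} by δ(·,x) → {A,C,D,F} and {B}.
Refine {A,C,D,F} on symbol x: members go to different blocks, giving {A,C} and {D,F}.
Split {E,G} by δ(·,x) → {E} and {G}.
Split {D,F} by δ(·,x) → {D} and {F}.
No further refinement is possible. Final partition (6 blocks): {A,C} | {E} | {B} | {D} | {G} | {F}.
State A belongs to the block {A,C}, which has 2 states.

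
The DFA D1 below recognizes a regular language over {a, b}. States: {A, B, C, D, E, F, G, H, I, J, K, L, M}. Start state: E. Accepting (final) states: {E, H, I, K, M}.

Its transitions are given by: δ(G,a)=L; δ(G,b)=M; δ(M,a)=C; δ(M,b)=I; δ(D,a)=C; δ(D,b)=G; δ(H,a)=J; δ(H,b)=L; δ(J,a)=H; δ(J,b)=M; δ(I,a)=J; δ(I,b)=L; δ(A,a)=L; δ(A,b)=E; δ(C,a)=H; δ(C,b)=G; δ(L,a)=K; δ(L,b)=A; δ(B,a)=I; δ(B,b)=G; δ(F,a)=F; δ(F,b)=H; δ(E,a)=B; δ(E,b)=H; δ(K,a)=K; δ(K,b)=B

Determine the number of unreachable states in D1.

BFS from E reaches {A, B, C, E, G, H, I, J, K, L, M}; the 2 state(s) D, F are never visited.

2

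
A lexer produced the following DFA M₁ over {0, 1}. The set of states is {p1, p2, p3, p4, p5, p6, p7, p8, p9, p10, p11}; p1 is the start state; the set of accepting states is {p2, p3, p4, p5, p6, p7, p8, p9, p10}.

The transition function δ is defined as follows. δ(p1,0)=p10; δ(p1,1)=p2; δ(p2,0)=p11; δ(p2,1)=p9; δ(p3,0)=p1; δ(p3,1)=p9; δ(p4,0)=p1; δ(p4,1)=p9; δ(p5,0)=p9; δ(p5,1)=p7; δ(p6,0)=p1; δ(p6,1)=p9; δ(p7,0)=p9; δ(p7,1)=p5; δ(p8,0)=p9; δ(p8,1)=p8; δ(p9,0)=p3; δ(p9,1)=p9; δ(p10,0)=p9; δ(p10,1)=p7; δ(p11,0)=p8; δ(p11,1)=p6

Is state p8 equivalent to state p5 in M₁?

Yes

First remove the unreachable states {p4}; 10 states remain.
Initial partition by acceptance: {p2,p3,p5,p6,p7,p8,p9,p10} | {p1,p11}.
Split {p2,p3,p5,p6,p7,p8,p9,p10} by δ(·,0) → {p5,p7,p8,p9,p10} and {p2,p3,p6}.
Refine {p5,p7,p8,p9,p10} on symbol 0: members go to different blocks, giving {p5,p7,p8,p10} and {p9}.
The partition is now stable with 4 blocks: {p5,p7,p8,p10} | {p1,p11} | {p2,p3,p6} | {p9}.
p8 and p5 lie in the same block of the stable partition, so they are equivalent — no string distinguishes them.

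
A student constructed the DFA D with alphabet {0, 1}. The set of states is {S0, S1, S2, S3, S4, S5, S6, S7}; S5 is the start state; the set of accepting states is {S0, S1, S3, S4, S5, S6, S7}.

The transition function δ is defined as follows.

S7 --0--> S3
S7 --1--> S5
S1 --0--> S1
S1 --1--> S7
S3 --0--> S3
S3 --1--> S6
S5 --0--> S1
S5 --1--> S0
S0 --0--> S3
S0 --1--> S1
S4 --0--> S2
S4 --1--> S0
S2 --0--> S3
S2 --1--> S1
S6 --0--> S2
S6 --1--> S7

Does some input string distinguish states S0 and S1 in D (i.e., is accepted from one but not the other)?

Reachable states from the start: {S0,S1,S2,S3,S5,S6,S7}. Unreachable: {S4} — drop them.
P0 = {S0,S1,S3,S5,S6,S7} | {S2}.
Split {S0,S1,S3,S5,S6,S7} by δ(·,0) → {S0,S1,S3,S5,S7} and {S6}.
Refine {S0,S1,S3,S5,S7} on symbol 1: members go to different blocks, giving {S0,S1,S5,S7} and {S3}.
Split {S0,S1,S5,S7} by δ(·,0) → {S0,S7} and {S1,S5}.
Stable partition: {S0,S7} | {S2} | {S6} | {S3} | {S1,S5} — 5 equivalence classes.
S0 and S1 end up in different blocks, so they are distinguishable. For instance, the string '010' is accepted from only S1.

Yes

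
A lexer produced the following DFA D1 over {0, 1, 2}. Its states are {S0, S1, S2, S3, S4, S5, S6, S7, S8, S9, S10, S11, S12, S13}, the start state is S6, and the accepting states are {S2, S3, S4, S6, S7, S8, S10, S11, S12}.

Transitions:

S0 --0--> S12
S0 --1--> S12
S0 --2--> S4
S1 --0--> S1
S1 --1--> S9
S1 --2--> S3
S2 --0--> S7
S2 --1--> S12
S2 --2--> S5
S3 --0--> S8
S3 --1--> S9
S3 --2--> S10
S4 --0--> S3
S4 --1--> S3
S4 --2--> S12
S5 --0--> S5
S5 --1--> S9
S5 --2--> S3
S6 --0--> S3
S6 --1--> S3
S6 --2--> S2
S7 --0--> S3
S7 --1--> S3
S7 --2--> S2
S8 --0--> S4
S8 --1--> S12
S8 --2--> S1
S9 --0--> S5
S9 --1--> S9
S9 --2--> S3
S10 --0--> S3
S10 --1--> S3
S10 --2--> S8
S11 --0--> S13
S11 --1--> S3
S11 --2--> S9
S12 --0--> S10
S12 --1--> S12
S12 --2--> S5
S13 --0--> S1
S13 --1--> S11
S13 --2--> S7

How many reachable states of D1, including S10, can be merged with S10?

4

Reachable states from the start: {S1,S2,S3,S4,S5,S6,S7,S8,S9,S10,S12}. Unreachable: {S0,S11,S13} — drop them.
Start with accepting vs non-accepting: {S2,S3,S4,S6,S7,S8,S10,S12} | {S1,S5,S9}.
Split {S2,S3,S4,S6,S7,S8,S10,S12} by δ(·,1) → {S2,S4,S6,S7,S8,S10,S12} and {S3}.
On input 0, block {S2,S4,S6,S7,S8,S10,S12} splits into {S4,S6,S7,S10} and {S2,S8,S12}.
Stable partition: {S4,S6,S7,S10} | {S1,S5,S9} | {S3} | {S2,S8,S12} — 4 equivalence classes.
The equivalence class containing S10 is {S4,S6,S7,S10}, of size 4.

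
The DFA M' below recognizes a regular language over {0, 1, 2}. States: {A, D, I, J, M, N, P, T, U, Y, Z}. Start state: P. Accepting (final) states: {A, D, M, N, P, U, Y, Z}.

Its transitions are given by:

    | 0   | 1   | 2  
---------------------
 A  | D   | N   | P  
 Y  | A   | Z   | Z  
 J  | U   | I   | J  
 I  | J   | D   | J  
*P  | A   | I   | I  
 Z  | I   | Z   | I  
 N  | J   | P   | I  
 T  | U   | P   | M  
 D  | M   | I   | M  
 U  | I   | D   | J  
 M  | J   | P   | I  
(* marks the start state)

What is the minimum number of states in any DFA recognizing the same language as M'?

7

States {T,Y,Z} cannot be reached from the start state, so discard them.
Initial partition by acceptance: {A,D,M,N,P,U} | {I,J}.
Refine {A,D,M,N,P,U} on symbol 0: members go to different blocks, giving {M,N,U} and {A,D,P}.
On input 0, block {I,J} splits into {J} and {I}.
Refine {M,N,U} on symbol 0: members go to different blocks, giving {M,N} and {U}.
On input 0, block {A,D,P} splits into {A,P} and {D}.
On input 0, block {A,P} splits into {A} and {P}.
The partition is now stable with 7 blocks: {M,N} | {J} | {A} | {I} | {U} | {D} | {P}.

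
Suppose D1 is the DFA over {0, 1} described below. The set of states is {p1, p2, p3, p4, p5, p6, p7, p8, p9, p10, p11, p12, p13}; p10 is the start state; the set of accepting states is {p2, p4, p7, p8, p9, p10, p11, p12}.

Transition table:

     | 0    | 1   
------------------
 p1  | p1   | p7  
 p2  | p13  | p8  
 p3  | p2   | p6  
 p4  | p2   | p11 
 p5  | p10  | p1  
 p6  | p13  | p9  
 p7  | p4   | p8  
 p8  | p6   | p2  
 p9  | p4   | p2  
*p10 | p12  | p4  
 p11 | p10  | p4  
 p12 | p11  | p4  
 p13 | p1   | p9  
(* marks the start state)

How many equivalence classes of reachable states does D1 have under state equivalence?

5

States {p3,p5} cannot be reached from the start state, so discard them.
Initial partition by acceptance: {p2,p4,p7,p8,p9,p10,p11,p12} | {p1,p6,p13}.
Refine {p2,p4,p7,p8,p9,p10,p11,p12} on symbol 0: members go to different blocks, giving {p4,p7,p9,p10,p11,p12} and {p2,p8}.
Refine {p4,p7,p9,p10,p11,p12} on symbol 0: members go to different blocks, giving {p7,p9,p10,p11,p12} and {p4}.
Refine {p7,p9,p10,p11,p12} on symbol 0: members go to different blocks, giving {p10,p11,p12} and {p7,p9}.
The partition is now stable with 5 blocks: {p10,p11,p12} | {p1,p6,p13} | {p2,p8} | {p4} | {p7,p9}.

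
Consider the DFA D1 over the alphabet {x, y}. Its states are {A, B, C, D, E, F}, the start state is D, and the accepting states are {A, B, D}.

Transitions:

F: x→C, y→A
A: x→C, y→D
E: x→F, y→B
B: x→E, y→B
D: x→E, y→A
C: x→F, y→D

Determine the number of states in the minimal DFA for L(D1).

2

Start with accepting vs non-accepting: {A,B,D} | {C,E,F}.
Stable partition: {A,B,D} | {C,E,F} — 2 equivalence classes.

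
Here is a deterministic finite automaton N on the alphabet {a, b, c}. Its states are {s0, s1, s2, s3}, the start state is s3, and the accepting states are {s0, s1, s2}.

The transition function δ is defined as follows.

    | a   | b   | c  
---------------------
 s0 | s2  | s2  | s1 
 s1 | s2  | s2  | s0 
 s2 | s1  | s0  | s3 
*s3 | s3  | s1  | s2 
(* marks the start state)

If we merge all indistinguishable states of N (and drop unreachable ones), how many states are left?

3

Start with accepting vs non-accepting: {s0,s1,s2} | {s3}.
Refine {s0,s1,s2} on symbol c: members go to different blocks, giving {s0,s1} and {s2}.
Stable partition: {s0,s1} | {s3} | {s2} — 3 equivalence classes.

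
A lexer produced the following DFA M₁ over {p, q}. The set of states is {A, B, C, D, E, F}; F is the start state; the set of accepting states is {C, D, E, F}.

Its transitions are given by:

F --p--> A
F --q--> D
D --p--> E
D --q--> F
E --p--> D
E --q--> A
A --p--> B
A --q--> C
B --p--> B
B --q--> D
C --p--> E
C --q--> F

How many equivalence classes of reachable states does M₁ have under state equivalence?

P0 = {C,D,E,F} | {A,B}.
Split {C,D,E,F} by δ(·,p) → {C,D,E} and {F}.
On input q, block {C,D,E} splits into {C,D} and {E}.
No further refinement is possible. Final partition (4 blocks): {C,D} | {A,B} | {F} | {E}.

4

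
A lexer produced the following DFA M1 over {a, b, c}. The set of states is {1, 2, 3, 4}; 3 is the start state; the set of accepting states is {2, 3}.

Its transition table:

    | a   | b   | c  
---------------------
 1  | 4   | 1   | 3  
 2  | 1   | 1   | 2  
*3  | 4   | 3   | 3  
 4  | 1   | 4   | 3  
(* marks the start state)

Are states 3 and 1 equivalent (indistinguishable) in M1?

First remove the unreachable states {2}; 3 states remain.
P0 = {3} | {1,4}.
No further refinement is possible. Final partition (2 blocks): {3} | {1,4}.
3 and 1 end up in different blocks, so they are distinguishable. For instance, the string 'ε' is accepted from only 3.

No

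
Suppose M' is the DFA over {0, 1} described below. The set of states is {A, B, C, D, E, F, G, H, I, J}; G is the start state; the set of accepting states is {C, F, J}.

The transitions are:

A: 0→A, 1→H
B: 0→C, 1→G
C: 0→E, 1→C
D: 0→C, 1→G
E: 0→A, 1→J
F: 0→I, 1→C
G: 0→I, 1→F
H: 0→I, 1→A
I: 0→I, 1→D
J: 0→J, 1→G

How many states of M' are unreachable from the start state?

BFS from G reaches {A, C, D, E, F, G, H, I, J}; the 1 state(s) B are never visited.

1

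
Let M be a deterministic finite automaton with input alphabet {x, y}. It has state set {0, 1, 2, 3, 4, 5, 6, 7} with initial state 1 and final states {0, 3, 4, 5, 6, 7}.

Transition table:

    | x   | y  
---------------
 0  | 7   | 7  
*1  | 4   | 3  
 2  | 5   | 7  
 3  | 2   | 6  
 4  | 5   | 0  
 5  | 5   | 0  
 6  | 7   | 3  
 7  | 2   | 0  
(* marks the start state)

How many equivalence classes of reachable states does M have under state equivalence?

All states are reachable from the start state.
P0 = {0,3,4,5,6,7} | {1,2}.
On input x, block {0,3,4,5,6,7} splits into {0,4,5,6} and {3,7}.
Split {0,4,5,6} by δ(·,x) → {0,6} and {4,5}.
Stable partition: {0,6} | {1,2} | {3,7} | {4,5} — 4 equivalence classes.

4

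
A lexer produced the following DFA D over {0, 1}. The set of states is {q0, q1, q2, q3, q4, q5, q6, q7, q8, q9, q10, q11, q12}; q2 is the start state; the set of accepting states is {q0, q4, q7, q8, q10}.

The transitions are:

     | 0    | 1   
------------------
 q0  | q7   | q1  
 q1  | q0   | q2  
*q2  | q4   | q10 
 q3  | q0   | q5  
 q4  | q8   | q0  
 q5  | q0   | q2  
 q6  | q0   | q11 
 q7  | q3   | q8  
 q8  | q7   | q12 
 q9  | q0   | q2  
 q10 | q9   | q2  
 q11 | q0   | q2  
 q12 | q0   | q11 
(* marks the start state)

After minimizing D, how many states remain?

8

States {q6} cannot be reached from the start state, so discard them.
Initial partition by acceptance: {q0,q4,q7,q8,q10} | {q1,q2,q3,q5,q9,q11,q12}.
Refine {q0,q4,q7,q8,q10} on symbol 0: members go to different blocks, giving {q0,q4,q8} and {q7,q10}.
Refine {q0,q4,q8} on symbol 0: members go to different blocks, giving {q0,q8} and {q4}.
Split {q1,q2,q3,q5,q9,q11,q12} by δ(·,0) → {q1,q3,q5,q9,q11,q12} and {q2}.
Split {q1,q3,q5,q9,q11,q12} by δ(·,1) → {q1,q5,q9,q11} and {q3,q12}.
Refine {q0,q8} on symbol 1: members go to different blocks, giving {q0} and {q8}.
Split {q7,q10} by δ(·,0) → {q7} and {q10}.
The partition is now stable with 8 blocks: {q0} | {q1,q5,q9,q11} | {q7} | {q4} | {q2} | {q3,q12} | {q8} | {q10}.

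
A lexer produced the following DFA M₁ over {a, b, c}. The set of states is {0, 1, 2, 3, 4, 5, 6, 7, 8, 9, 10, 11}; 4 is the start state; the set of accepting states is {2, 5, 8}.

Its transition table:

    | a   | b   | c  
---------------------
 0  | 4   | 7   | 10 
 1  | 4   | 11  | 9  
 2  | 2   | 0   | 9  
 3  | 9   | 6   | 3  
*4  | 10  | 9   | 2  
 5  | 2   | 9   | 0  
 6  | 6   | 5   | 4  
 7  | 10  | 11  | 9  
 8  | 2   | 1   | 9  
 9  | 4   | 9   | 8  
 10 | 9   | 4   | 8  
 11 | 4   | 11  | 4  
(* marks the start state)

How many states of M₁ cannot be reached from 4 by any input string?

3

Starting at 4 and following transitions, the reachable set is {0, 1, 2, 4, 7, 8, 9, 10, 11}. That leaves 3, 5, 6 unreachable — 3 in total.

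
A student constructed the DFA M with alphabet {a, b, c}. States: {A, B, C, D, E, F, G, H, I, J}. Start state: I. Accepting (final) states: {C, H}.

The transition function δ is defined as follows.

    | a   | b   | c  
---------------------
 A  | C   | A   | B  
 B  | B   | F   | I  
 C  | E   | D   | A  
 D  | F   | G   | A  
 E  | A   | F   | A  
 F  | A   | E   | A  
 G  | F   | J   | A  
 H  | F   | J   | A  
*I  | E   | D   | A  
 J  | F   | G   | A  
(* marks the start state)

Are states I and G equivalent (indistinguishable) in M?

Reachable states from the start: {A,B,C,D,E,F,G,I,J}. Unreachable: {H} — drop them.
Start with accepting vs non-accepting: {C} | {A,B,D,E,F,G,I,J}.
On input a, block {A,B,D,E,F,G,I,J} splits into {B,D,E,F,G,I,J} and {A}.
Refine {B,D,E,F,G,I,J} on symbol a: members go to different blocks, giving {B,D,G,I,J} and {E,F}.
Refine {B,D,G,I,J} on symbol a: members go to different blocks, giving {D,G,I,J} and {B}.
Stable partition: {C} | {D,G,I,J} | {A} | {E,F} | {B} — 5 equivalence classes.
I and G lie in the same block of the stable partition, so they are equivalent — no string distinguishes them.

Yes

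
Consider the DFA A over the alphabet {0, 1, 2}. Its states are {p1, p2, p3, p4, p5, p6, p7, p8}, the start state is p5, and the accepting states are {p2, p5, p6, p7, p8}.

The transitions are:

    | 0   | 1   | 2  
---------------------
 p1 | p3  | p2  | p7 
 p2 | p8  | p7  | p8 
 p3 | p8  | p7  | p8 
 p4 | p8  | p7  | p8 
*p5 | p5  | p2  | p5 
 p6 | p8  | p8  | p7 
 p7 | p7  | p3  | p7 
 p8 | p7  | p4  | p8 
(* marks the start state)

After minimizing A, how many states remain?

Reachable states from the start: {p2,p3,p4,p5,p7,p8}. Unreachable: {p1,p6} — drop them.
Start with accepting vs non-accepting: {p2,p5,p7,p8} | {p3,p4}.
Refine {p2,p5,p7,p8} on symbol 1: members go to different blocks, giving {p2,p5} and {p7,p8}.
Split {p2,p5} by δ(·,0) → {p2} and {p5}.
No further refinement is possible. Final partition (4 blocks): {p2} | {p3,p4} | {p7,p8} | {p5}.

4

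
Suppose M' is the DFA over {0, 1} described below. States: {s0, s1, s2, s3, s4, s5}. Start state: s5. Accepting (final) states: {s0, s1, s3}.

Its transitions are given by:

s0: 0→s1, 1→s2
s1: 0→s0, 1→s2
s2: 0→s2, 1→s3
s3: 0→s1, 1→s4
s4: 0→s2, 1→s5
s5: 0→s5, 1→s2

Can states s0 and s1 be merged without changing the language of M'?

Yes

Start with accepting vs non-accepting: {s0,s1,s3} | {s2,s4,s5}.
On input 1, block {s2,s4,s5} splits into {s4,s5} and {s2}.
On input 1, block {s0,s1,s3} splits into {s0,s1} and {s3}.
On input 0, block {s4,s5} splits into {s4} and {s5}.
No further refinement is possible. Final partition (5 blocks): {s0,s1} | {s4} | {s2} | {s3} | {s5}.
s0 and s1 lie in the same block of the stable partition, so they are equivalent — no string distinguishes them.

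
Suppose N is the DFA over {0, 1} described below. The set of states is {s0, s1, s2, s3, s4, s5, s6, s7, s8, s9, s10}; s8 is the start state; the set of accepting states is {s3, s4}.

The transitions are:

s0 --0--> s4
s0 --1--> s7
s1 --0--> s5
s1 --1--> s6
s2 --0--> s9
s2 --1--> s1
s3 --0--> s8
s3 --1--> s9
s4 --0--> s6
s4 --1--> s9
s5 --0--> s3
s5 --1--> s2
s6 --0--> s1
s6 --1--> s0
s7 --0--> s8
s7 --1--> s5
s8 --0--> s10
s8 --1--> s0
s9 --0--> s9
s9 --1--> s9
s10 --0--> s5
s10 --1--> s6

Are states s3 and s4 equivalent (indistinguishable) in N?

All states are reachable from the start state.
P0 = {s3,s4} | {s0,s1,s2,s5,s6,s7,s8,s9,s10}.
On input 0, block {s0,s1,s2,s5,s6,s7,s8,s9,s10} splits into {s1,s2,s6,s7,s8,s9,s10} and {s0,s5}.
Split {s1,s2,s6,s7,s8,s9,s10} by δ(·,0) → {s2,s6,s7,s8,s9} and {s1,s10}.
On input 0, block {s2,s6,s7,s8,s9} splits into {s2,s7,s9} and {s6,s8}.
Split {s2,s7,s9} by δ(·,0) → {s2,s9} and {s7}.
On input 1, block {s2,s9} splits into {s2} and {s9}.
Refine {s0,s5} on symbol 1: members go to different blocks, giving {s0} and {s5}.
Stable partition: {s3,s4} | {s2} | {s0} | {s1,s10} | {s6,s8} | {s7} | {s9} | {s5} — 8 equivalence classes.
s3 and s4 lie in the same block of the stable partition, so they are equivalent — no string distinguishes them.

Yes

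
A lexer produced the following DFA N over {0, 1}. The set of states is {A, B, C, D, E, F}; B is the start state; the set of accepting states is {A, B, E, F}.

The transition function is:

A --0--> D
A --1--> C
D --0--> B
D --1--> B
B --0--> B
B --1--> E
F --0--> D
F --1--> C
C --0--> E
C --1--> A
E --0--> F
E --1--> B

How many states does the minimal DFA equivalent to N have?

All states are reachable from the start state.
Start with accepting vs non-accepting: {A,B,E,F} | {C,D}.
On input 0, block {A,B,E,F} splits into {A,F} and {B,E}.
Split {C,D} by δ(·,1) → {C} and {D}.
On input 0, block {B,E} splits into {B} and {E}.
No further refinement is possible. Final partition (5 blocks): {A,F} | {C} | {B} | {D} | {E}.

5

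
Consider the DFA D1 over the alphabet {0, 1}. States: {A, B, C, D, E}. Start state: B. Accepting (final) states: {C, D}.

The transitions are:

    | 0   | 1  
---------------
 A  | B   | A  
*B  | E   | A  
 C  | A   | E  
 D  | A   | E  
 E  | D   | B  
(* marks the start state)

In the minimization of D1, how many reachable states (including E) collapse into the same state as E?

First remove the unreachable states {C}; 4 states remain.
Initial partition by acceptance: {D} | {A,B,E}.
On input 0, block {A,B,E} splits into {A,B} and {E}.
On input 0, block {A,B} splits into {A} and {B}.
Stable partition: {D} | {A} | {E} | {B} — 4 equivalence classes.
The equivalence class containing E is {E}, of size 1.

1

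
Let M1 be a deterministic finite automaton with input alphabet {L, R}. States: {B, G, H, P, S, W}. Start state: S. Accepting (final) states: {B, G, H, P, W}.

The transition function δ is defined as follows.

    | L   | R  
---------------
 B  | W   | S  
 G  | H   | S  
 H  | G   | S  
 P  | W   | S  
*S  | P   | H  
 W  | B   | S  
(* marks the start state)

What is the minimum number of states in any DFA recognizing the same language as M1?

2

Start with accepting vs non-accepting: {B,G,H,P,W} | {S}.
Stable partition: {B,G,H,P,W} | {S} — 2 equivalence classes.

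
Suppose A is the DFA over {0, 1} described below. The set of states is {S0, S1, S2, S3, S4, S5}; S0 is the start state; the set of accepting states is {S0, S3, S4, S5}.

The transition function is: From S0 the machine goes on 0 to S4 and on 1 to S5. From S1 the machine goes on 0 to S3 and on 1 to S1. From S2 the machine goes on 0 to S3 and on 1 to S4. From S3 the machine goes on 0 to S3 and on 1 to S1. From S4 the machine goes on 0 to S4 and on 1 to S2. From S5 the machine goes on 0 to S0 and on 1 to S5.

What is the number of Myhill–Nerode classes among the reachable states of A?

6

All states are reachable from the start state.
Initial partition by acceptance: {S0,S3,S4,S5} | {S1,S2}.
Refine {S0,S3,S4,S5} on symbol 1: members go to different blocks, giving {S0,S5} and {S3,S4}.
Split {S0,S5} by δ(·,0) → {S0} and {S5}.
On input 1, block {S1,S2} splits into {S1} and {S2}.
Split {S3,S4} by δ(·,1) → {S3} and {S4}.
Stable partition: {S0} | {S1} | {S3} | {S5} | {S2} | {S4} — 6 equivalence classes.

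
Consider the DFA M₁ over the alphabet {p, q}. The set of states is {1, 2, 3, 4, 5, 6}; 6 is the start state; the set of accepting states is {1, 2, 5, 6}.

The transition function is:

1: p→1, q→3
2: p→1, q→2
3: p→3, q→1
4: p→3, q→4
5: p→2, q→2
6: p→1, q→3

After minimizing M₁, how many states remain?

2

First remove the unreachable states {2,4,5}; 3 states remain.
P0 = {1,6} | {3}.
Stable partition: {1,6} | {3} — 2 equivalence classes.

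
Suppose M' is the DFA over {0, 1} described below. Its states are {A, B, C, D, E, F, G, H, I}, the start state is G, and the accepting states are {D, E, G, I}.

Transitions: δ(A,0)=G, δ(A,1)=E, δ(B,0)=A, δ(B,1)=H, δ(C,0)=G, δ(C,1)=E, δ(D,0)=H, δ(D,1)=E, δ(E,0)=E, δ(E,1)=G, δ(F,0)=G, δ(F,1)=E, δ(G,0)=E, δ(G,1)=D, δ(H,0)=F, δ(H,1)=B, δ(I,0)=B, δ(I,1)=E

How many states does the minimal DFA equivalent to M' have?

5

First remove the unreachable states {C,I}; 7 states remain.
Initial partition by acceptance: {D,E,G} | {A,B,F,H}.
On input 0, block {D,E,G} splits into {E,G} and {D}.
On input 1, block {E,G} splits into {E} and {G}.
Split {A,B,F,H} by δ(·,0) → {A,F} and {B,H}.
Stable partition: {E} | {A,F} | {D} | {G} | {B,H} — 5 equivalence classes.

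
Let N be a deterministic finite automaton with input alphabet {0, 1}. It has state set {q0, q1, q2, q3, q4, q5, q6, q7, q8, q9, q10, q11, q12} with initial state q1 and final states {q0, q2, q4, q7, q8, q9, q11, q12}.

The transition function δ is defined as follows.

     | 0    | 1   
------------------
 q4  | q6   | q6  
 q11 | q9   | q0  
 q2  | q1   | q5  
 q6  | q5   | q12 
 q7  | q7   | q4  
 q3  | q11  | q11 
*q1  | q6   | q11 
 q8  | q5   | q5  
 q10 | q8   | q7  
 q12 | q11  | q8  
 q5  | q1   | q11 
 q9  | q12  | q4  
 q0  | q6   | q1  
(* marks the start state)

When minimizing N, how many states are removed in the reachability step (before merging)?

4

BFS from q1 reaches {q0, q1, q4, q5, q6, q8, q9, q11, q12}; the 4 state(s) q2, q3, q7, q10 are never visited.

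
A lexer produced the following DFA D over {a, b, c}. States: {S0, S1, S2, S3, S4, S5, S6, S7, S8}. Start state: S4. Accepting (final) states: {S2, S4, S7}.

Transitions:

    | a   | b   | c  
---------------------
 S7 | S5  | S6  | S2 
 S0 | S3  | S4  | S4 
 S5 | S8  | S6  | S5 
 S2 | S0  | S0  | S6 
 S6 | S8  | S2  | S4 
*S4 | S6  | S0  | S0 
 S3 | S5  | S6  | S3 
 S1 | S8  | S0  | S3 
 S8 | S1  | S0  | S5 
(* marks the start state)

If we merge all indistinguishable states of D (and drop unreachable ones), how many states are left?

Reachable states from the start: {S0,S1,S2,S3,S4,S5,S6,S8}. Unreachable: {S7} — drop them.
Start with accepting vs non-accepting: {S2,S4} | {S0,S1,S3,S5,S6,S8}.
On input b, block {S0,S1,S3,S5,S6,S8} splits into {S1,S3,S5,S8} and {S0,S6}.
The partition is now stable with 3 blocks: {S2,S4} | {S1,S3,S5,S8} | {S0,S6}.

3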